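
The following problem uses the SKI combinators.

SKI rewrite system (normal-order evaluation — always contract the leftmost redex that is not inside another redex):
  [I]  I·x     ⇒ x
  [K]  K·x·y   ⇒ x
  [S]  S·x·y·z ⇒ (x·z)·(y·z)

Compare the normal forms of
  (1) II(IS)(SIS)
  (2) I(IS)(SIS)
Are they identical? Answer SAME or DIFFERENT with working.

Term A:
  start: II(IS)(SIS)
  →1  I(IS)(SIS)
  →2  IS(SIS)
  →3  S(SIS)

Term B:
  start: I(IS)(SIS)
  →1  IS(SIS)
  →2  S(SIS)

Answer: SAME — A ⇓ S(SIS), B ⇓ S(SIS)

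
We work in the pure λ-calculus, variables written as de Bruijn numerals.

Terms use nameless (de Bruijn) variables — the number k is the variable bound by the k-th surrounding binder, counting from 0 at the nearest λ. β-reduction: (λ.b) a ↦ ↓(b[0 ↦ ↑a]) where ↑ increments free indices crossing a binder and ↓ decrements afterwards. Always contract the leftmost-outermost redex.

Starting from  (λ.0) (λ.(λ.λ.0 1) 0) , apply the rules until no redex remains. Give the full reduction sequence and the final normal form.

Answer: normal form = λ.λ.0 1  (in 2 steps)

Reduction:
  start: (λ.0) (λ.(λ.λ.0 1) 0)
  →1  λ.(λ.λ.0 1) 0
  →2  λ.λ.0 1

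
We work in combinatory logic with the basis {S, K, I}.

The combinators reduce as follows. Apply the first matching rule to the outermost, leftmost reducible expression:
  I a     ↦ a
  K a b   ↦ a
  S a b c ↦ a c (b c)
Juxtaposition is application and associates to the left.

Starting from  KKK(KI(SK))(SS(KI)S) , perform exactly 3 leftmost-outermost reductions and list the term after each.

Answer: after 3 steps: I

Working:
  start: KKK(KI(SK))(SS(KI)S)
  [1] K(KI(SK))(SS(KI)S)
  [2] KI(SK)
  [3] I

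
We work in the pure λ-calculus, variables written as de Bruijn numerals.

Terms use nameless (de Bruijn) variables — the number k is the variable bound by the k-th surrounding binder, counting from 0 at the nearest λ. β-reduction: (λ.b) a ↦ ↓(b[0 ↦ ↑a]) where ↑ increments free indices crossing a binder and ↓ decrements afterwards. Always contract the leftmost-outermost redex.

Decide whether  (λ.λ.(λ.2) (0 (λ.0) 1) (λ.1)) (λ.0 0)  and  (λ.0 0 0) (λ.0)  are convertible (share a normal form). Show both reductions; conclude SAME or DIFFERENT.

Term A:
  start: (λ.λ.(λ.2) (0 (λ.0) 1) (λ.1)) (λ.0 0)
  →1  λ.(λ.λ.0 0) (0 (λ.0) (λ.0 0)) (λ.1)
  →2  λ.(λ.0 0) (λ.1)
  →3  λ.(λ.1) (λ.1)
  →4  λ.0

Term B:
  start: (λ.0 0 0) (λ.0)
  →1  (λ.0) (λ.0) (λ.0)
  →2  (λ.0) (λ.0)
  →3  λ.0

Answer: SAME — A ⇓ λ.0, B ⇓ λ.0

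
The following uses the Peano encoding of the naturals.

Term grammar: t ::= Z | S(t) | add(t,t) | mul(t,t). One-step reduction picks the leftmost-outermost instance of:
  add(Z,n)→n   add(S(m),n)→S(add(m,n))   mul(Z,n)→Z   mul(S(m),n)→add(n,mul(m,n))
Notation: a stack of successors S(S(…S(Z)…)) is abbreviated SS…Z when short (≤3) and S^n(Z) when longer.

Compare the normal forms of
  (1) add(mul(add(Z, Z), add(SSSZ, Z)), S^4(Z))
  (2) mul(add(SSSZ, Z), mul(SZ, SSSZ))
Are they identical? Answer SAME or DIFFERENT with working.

Term A:
  start: add(mul(add(Z, Z), add(SSSZ, Z)), S^4(Z))
  →1  add(mul(Z, add(SSSZ, Z)), S^4(Z))
  →2  add(Z, S^4(Z))
  →3  S^4(Z)

Term B:
  start: mul(add(SSSZ, Z), mul(SZ, SSSZ))
  →1  mul(S(add(SSZ, Z)), mul(SZ, SSSZ))
  →2  add(mul(SZ, SSSZ), mul(add(SSZ, Z), mul(SZ, SSSZ)))
  →3  add(add(SSSZ, mul(Z, SSSZ)), mul(add(SSZ, Z), mul(SZ, SSSZ)))
  →4  add(S(add(SSZ, mul(Z, SSSZ))), mul(add(SSZ, Z), mul(SZ, SSSZ)))
  →5  S(add(add(SSZ, mul(Z, SSSZ)), mul(add(SSZ, Z), mul(SZ, SSSZ))))
  →6  S(add(S(add(SZ, mul(Z, SSSZ))), mul(add(SSZ, Z), mul(SZ, SSSZ))))
  →7  S(S(add(add(SZ, mul(Z, SSSZ)), mul(add(SSZ, Z), mul(SZ, SSSZ)))))
  →8  S(S(add(S(add(Z, mul(Z, SSSZ))), mul(add(SSZ, Z), mul(SZ, SSSZ)))))
  →9  S(S(S(add(add(Z, mul(Z, SSSZ)), mul(add(SSZ, Z), mul(SZ, SSSZ))))))
  →10  S(S(S(add(mul(Z, SSSZ), mul(add(SSZ, Z), mul(SZ, SSSZ))))))
  →11  S(S(S(add(Z, mul(add(SSZ, Z), mul(SZ, SSSZ))))))
  →12  S(S(S(mul(add(SSZ, Z), mul(SZ, SSSZ)))))
  →13  S(S(S(mul(S(add(SZ, Z)), mul(SZ, SSSZ)))))
  →14  S(S(S(add(mul(SZ, SSSZ), mul(add(SZ, Z), mul(SZ, SSSZ))))))
  →15  S(S(S(add(add(SSSZ, mul(Z, SSSZ)), mul(add(SZ, Z), mul(SZ, SSSZ))))))
  →16  S(S(S(add(S(add(SSZ, mul(Z, SSSZ))), mul(add(SZ, Z), mul(SZ, SSSZ))))))
  →17  S(S(S(S(add(add(SSZ, mul(Z, SSSZ)), mul(add(SZ, Z), mul(SZ, SSSZ)))))))
  →18  S(S(S(S(add(S(add(SZ, mul(Z, SSSZ))), mul(add(SZ, Z), mul(SZ, SSSZ)))))))
  →19  S(S(S(S(S(add(add(SZ, mul(Z, SSSZ)), mul(add(SZ, Z), mul(SZ, SSSZ))))))))
  →20  S(S(S(S(S(add(S(add(Z, mul(Z, SSSZ))), mul(add(SZ, Z), mul(SZ, SSSZ))))))))
  →21  S(S(S(S(S(S(add(add(Z, mul(Z, SSSZ)), mul(add(SZ, Z), mul(SZ, SSSZ)))))))))
  →22  S(S(S(S(S(S(add(mul(Z, SSSZ), mul(add(SZ, Z), mul(SZ, SSSZ)))))))))
  →23  S(S(S(S(S(S(add(Z, mul(add(SZ, Z), mul(SZ, SSSZ)))))))))
  →24  S(S(S(S(S(S(mul(add(SZ, Z), mul(SZ, SSSZ))))))))
  →25  S(S(S(S(S(S(mul(S(add(Z, Z)), mul(SZ, SSSZ))))))))
  →26  S(S(S(S(S(S(add(mul(SZ, SSSZ), mul(add(Z, Z), mul(SZ, SSSZ)))))))))
  →27  S(S(S(S(S(S(add(add(SSSZ, mul(Z, SSSZ)), mul(add(Z, Z), mul(SZ, SSSZ)))))))))
  →28  S(S(S(S(S(S(add(S(add(SSZ, mul(Z, SSSZ))), mul(add(Z, Z), mul(SZ, SSSZ)))))))))
  →29  S(S(S(S(S(S(S(add(add(SSZ, mul(Z, SSSZ)), mul(add(Z, Z), mul(SZ, SSSZ))))))))))
  →30  S(S(S(S(S(S(S(add(S(add(SZ, mul(Z, SSSZ))), mul(add(Z, Z), mul(SZ, SSSZ))))))))))
  →31  S(S(S(S(S(S(S(S(add(add(SZ, mul(Z, SSSZ)), mul(add(Z, Z), mul(SZ, SSSZ)))))))))))
  →32  S(S(S(S(S(S(S(S(add(S(add(Z, mul(Z, SSSZ))), mul(add(Z, Z), mul(SZ, SSSZ)))))))))))
  →33  S(S(S(S(S(S(S(S(S(add(add(Z, mul(Z, SSSZ)), mul(add(Z, Z), mul(SZ, SSSZ))))))))))))
  →34  S(S(S(S(S(S(S(S(S(add(mul(Z, SSSZ), mul(add(Z, Z), mul(SZ, SSSZ))))))))))))
  →35  S(S(S(S(S(S(S(S(S(add(Z, mul(add(Z, Z), mul(SZ, SSSZ))))))))))))
  →36  S(S(S(S(S(S(S(S(S(mul(add(Z, Z), mul(SZ, SSSZ)))))))))))
  →37  S(S(S(S(S(S(S(S(S(mul(Z, mul(SZ, SSSZ)))))))))))
  →38  S^9(Z)

Answer: DIFFERENT — A ⇓ S^4(Z), B ⇓ S^9(Z)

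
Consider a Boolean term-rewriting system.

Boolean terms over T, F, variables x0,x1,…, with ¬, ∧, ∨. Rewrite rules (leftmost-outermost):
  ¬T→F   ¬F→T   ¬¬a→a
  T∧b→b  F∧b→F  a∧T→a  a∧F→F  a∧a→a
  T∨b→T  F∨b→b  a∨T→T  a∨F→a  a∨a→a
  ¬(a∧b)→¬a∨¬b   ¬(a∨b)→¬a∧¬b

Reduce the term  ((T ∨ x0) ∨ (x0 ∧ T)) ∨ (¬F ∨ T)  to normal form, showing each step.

Answer: normal form = T  (in 3 steps)

Reduction:
  start: ((T ∨ x0) ∨ (x0 ∧ T)) ∨ (¬F ∨ T)
  [1] (T ∨ (x0 ∧ T)) ∨ (¬F ∨ T)
  [2] T ∨ (¬F ∨ T)
  [3] T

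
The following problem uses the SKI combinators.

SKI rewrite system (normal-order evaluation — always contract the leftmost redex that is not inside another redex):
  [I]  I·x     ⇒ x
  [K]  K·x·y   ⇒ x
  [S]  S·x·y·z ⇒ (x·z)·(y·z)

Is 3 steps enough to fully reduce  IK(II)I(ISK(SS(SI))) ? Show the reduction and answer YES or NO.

Answer: NO — after 3 steps the term is I(ISK(SS(SI))), not yet normal

Derivation:
  start: IK(II)I(ISK(SS(SI)))
  step 1: K(II)I(ISK(SS(SI)))
  step 2: II(ISK(SS(SI)))
  step 3: I(ISK(SS(SI)))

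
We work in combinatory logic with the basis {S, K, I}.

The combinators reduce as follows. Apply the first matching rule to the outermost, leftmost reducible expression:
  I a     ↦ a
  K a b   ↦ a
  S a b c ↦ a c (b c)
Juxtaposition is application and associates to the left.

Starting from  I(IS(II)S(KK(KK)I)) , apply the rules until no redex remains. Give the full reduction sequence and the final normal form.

  start: I(IS(II)S(KK(KK)I))
  [1] IS(II)S(KK(KK)I)
  [2] S(II)S(KK(KK)I)
  [3] II(KK(KK)I)(S(KK(KK)I))
  [4] I(KK(KK)I)(S(KK(KK)I))
  [5] KK(KK)I(S(KK(KK)I))
  [6] KI(S(KK(KK)I))
  [7] I

Answer: normal form = I  (in 7 steps)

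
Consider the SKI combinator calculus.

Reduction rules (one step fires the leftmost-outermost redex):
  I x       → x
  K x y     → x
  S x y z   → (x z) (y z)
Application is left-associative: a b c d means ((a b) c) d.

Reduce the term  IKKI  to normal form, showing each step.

Answer: normal form = K  (in 2 steps)

Derivation:
  start: IKKI
  [1] KKI
  [2] K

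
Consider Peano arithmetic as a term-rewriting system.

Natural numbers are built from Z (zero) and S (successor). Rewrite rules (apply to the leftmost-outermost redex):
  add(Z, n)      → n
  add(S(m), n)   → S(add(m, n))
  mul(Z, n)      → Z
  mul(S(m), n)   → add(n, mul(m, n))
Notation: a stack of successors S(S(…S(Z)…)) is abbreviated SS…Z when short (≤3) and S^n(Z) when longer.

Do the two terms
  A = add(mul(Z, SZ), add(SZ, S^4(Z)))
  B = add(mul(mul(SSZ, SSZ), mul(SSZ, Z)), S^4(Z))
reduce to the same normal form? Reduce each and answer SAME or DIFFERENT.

Term A:
  start: add(mul(Z, SZ), add(SZ, S^4(Z)))
  step 1: add(Z, add(SZ, S^4(Z)))
  step 2: add(SZ, S^4(Z))
  step 3: S(add(Z, S^4(Z)))
  step 4: S^5(Z)

Term B:
  start: add(mul(mul(SSZ, SSZ), mul(SSZ, Z)), S^4(Z))
  step 1: add(mul(add(SSZ, mul(SZ, SSZ)), mul(SSZ, Z)), S^4(Z))
  step 2: add(mul(S(add(SZ, mul(SZ, SSZ))), mul(SSZ, Z)), S^4(Z))
  step 3: add(add(mul(SSZ, Z), mul(add(SZ, mul(SZ, SSZ)), mul(SSZ, Z))), S^4(Z))
  step 4: add(add(add(Z, mul(SZ, Z)), mul(add(SZ, mul(SZ, SSZ)), mul(SSZ, Z))), S^4(Z))
  step 5: add(add(mul(SZ, Z), mul(add(SZ, mul(SZ, SSZ)), mul(SSZ, Z))), S^4(Z))
  step 6: add(add(add(Z, mul(Z, Z)), mul(add(SZ, mul(SZ, SSZ)), mul(SSZ, Z))), S^4(Z))
  step 7: add(add(mul(Z, Z), mul(add(SZ, mul(SZ, SSZ)), mul(SSZ, Z))), S^4(Z))
  step 8: add(add(Z, mul(add(SZ, mul(SZ, SSZ)), mul(SSZ, Z))), S^4(Z))
  step 9: add(mul(add(SZ, mul(SZ, SSZ)), mul(SSZ, Z)), S^4(Z))
  step 10: add(mul(S(add(Z, mul(SZ, SSZ))), mul(SSZ, Z)), S^4(Z))
  step 11: add(add(mul(SSZ, Z), mul(add(Z, mul(SZ, SSZ)), mul(SSZ, Z))), S^4(Z))
  step 12: add(add(add(Z, mul(SZ, Z)), mul(add(Z, mul(SZ, SSZ)), mul(SSZ, Z))), S^4(Z))
  step 13: add(add(mul(SZ, Z), mul(add(Z, mul(SZ, SSZ)), mul(SSZ, Z))), S^4(Z))
  step 14: add(add(add(Z, mul(Z, Z)), mul(add(Z, mul(SZ, SSZ)), mul(SSZ, Z))), S^4(Z))
  step 15: add(add(mul(Z, Z), mul(add(Z, mul(SZ, SSZ)), mul(SSZ, Z))), S^4(Z))
  step 16: add(add(Z, mul(add(Z, mul(SZ, SSZ)), mul(SSZ, Z))), S^4(Z))
  step 17: add(mul(add(Z, mul(SZ, SSZ)), mul(SSZ, Z)), S^4(Z))
  step 18: add(mul(mul(SZ, SSZ), mul(SSZ, Z)), S^4(Z))
  step 19: add(mul(add(SSZ, mul(Z, SSZ)), mul(SSZ, Z)), S^4(Z))
  step 20: add(mul(S(add(SZ, mul(Z, SSZ))), mul(SSZ, Z)), S^4(Z))
  step 21: add(add(mul(SSZ, Z), mul(add(SZ, mul(Z, SSZ)), mul(SSZ, Z))), S^4(Z))
  step 22: add(add(add(Z, mul(SZ, Z)), mul(add(SZ, mul(Z, SSZ)), mul(SSZ, Z))), S^4(Z))
  step 23: add(add(mul(SZ, Z), mul(add(SZ, mul(Z, SSZ)), mul(SSZ, Z))), S^4(Z))
  step 24: add(add(add(Z, mul(Z, Z)), mul(add(SZ, mul(Z, SSZ)), mul(SSZ, Z))), S^4(Z))
  step 25: add(add(mul(Z, Z), mul(add(SZ, mul(Z, SSZ)), mul(SSZ, Z))), S^4(Z))
  step 26: add(add(Z, mul(add(SZ, mul(Z, SSZ)), mul(SSZ, Z))), S^4(Z))
  step 27: add(mul(add(SZ, mul(Z, SSZ)), mul(SSZ, Z)), S^4(Z))
  step 28: add(mul(S(add(Z, mul(Z, SSZ))), mul(SSZ, Z)), S^4(Z))
  step 29: add(add(mul(SSZ, Z), mul(add(Z, mul(Z, SSZ)), mul(SSZ, Z))), S^4(Z))
  step 30: add(add(add(Z, mul(SZ, Z)), mul(add(Z, mul(Z, SSZ)), mul(SSZ, Z))), S^4(Z))
  step 31: add(add(mul(SZ, Z), mul(add(Z, mul(Z, SSZ)), mul(SSZ, Z))), S^4(Z))
  step 32: add(add(add(Z, mul(Z, Z)), mul(add(Z, mul(Z, SSZ)), mul(SSZ, Z))), S^4(Z))
  step 33: add(add(mul(Z, Z), mul(add(Z, mul(Z, SSZ)), mul(SSZ, Z))), S^4(Z))
  step 34: add(add(Z, mul(add(Z, mul(Z, SSZ)), mul(SSZ, Z))), S^4(Z))
  step 35: add(mul(add(Z, mul(Z, SSZ)), mul(SSZ, Z)), S^4(Z))
  step 36: add(mul(mul(Z, SSZ), mul(SSZ, Z)), S^4(Z))
  step 37: add(mul(Z, mul(SSZ, Z)), S^4(Z))
  step 38: add(Z, S^4(Z))
  step 39: S^4(Z)

Answer: DIFFERENT — A ⇓ S^5(Z), B ⇓ S^4(Z)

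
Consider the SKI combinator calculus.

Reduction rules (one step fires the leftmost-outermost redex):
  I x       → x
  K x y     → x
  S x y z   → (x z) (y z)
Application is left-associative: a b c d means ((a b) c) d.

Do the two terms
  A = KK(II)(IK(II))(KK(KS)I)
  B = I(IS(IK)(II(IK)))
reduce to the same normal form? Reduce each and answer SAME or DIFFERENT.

Answer: DIFFERENT — A ⇓ KI, B ⇓ SKK

Derivation:
Term A:
  start: KK(II)(IK(II))(KK(KS)I)
  step 1: K(IK(II))(KK(KS)I)
  step 2: IK(II)
  step 3: K(II)
  step 4: KI

Term B:
  start: I(IS(IK)(II(IK)))
  step 1: IS(IK)(II(IK))
  step 2: S(IK)(II(IK))
  step 3: SK(II(IK))
  step 4: SK(I(IK))
  step 5: SK(IK)
  step 6: SKK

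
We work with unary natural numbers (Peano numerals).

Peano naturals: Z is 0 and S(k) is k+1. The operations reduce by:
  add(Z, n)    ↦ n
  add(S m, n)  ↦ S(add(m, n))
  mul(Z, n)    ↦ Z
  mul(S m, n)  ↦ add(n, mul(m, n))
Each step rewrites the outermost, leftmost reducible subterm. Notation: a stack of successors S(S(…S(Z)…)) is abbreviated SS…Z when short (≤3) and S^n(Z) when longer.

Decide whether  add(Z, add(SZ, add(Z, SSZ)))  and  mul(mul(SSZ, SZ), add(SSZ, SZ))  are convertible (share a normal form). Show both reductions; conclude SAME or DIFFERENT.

Answer: DIFFERENT — A ⇓ SSSZ, B ⇓ S^6(Z)

Working:
Term A:
  start: add(Z, add(SZ, add(Z, SSZ)))
  [1] add(SZ, add(Z, SSZ))
  [2] S(add(Z, add(Z, SSZ)))
  [3] S(add(Z, SSZ))
  [4] SSSZ

Term B:
  start: mul(mul(SSZ, SZ), add(SSZ, SZ))
  [1] mul(add(SZ, mul(SZ, SZ)), add(SSZ, SZ))
  [2] mul(S(add(Z, mul(SZ, SZ))), add(SSZ, SZ))
  [3] add(add(SSZ, SZ), mul(add(Z, mul(SZ, SZ)), add(SSZ, SZ)))
  [4] add(S(add(SZ, SZ)), mul(add(Z, mul(SZ, SZ)), add(SSZ, SZ)))
  [5] S(add(add(SZ, SZ), mul(add(Z, mul(SZ, SZ)), add(SSZ, SZ))))
  [6] S(add(S(add(Z, SZ)), mul(add(Z, mul(SZ, SZ)), add(SSZ, SZ))))
  [7] S(S(add(add(Z, SZ), mul(add(Z, mul(SZ, SZ)), add(SSZ, SZ)))))
  [8] S(S(add(SZ, mul(add(Z, mul(SZ, SZ)), add(SSZ, SZ)))))
  [9] S(S(S(add(Z, mul(add(Z, mul(SZ, SZ)), add(SSZ, SZ))))))
  [10] S(S(S(mul(add(Z, mul(SZ, SZ)), add(SSZ, SZ)))))
  [11] S(S(S(mul(mul(SZ, SZ), add(SSZ, SZ)))))
  [12] S(S(S(mul(add(SZ, mul(Z, SZ)), add(SSZ, SZ)))))
  [13] S(S(S(mul(S(add(Z, mul(Z, SZ))), add(SSZ, SZ)))))
  [14] S(S(S(add(add(SSZ, SZ), mul(add(Z, mul(Z, SZ)), add(SSZ, SZ))))))
  [15] S(S(S(add(S(add(SZ, SZ)), mul(add(Z, mul(Z, SZ)), add(SSZ, SZ))))))
  [16] S(S(S(S(add(add(SZ, SZ), mul(add(Z, mul(Z, SZ)), add(SSZ, SZ)))))))
  [17] S(S(S(S(add(S(add(Z, SZ)), mul(add(Z, mul(Z, SZ)), add(SSZ, SZ)))))))
  [18] S(S(S(S(S(add(add(Z, SZ), mul(add(Z, mul(Z, SZ)), add(SSZ, SZ))))))))
  [19] S(S(S(S(S(add(SZ, mul(add(Z, mul(Z, SZ)), add(SSZ, SZ))))))))
  [20] S(S(S(S(S(S(add(Z, mul(add(Z, mul(Z, SZ)), add(SSZ, SZ)))))))))
  [21] S(S(S(S(S(S(mul(add(Z, mul(Z, SZ)), add(SSZ, SZ))))))))
  [22] S(S(S(S(S(S(mul(mul(Z, SZ), add(SSZ, SZ))))))))
  [23] S(S(S(S(S(S(mul(Z, add(SSZ, SZ))))))))
  [24] S^6(Z)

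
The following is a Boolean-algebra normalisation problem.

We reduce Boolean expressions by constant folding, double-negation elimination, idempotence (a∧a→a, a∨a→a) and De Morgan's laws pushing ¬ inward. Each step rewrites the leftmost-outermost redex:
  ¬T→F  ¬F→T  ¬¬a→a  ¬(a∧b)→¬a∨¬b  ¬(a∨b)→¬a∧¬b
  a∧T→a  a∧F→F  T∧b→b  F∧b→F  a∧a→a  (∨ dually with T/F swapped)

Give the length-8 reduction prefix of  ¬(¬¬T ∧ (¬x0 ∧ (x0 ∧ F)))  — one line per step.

Answer: after 8 steps: x0 ∨ (¬x0 ∨ T)

Reduction:
  start: ¬(¬¬T ∧ (¬x0 ∧ (x0 ∧ F)))
  →1  ¬¬¬T ∨ ¬(¬x0 ∧ (x0 ∧ F))
  →2  ¬T ∨ ¬(¬x0 ∧ (x0 ∧ F))
  →3  F ∨ ¬(¬x0 ∧ (x0 ∧ F))
  →4  ¬(¬x0 ∧ (x0 ∧ F))
  →5  ¬¬x0 ∨ ¬(x0 ∧ F)
  →6  x0 ∨ ¬(x0 ∧ F)
  →7  x0 ∨ (¬x0 ∨ ¬F)
  →8  x0 ∨ (¬x0 ∨ T)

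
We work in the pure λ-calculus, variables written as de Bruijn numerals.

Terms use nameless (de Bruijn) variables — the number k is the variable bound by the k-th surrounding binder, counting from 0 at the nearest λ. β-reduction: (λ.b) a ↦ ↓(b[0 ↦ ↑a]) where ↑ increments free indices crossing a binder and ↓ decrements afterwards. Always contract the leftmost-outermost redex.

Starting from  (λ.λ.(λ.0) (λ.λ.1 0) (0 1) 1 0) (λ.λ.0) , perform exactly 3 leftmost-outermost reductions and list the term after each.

Answer: after 3 steps: λ.(λ.1 (λ.λ.0) 0) (λ.λ.0) 0

Working:
  start: (λ.λ.(λ.0) (λ.λ.1 0) (0 1) 1 0) (λ.λ.0)
  →1  λ.(λ.0) (λ.λ.1 0) (0 (λ.λ.0)) (λ.λ.0) 0
  →2  λ.(λ.λ.1 0) (0 (λ.λ.0)) (λ.λ.0) 0
  →3  λ.(λ.1 (λ.λ.0) 0) (λ.λ.0) 0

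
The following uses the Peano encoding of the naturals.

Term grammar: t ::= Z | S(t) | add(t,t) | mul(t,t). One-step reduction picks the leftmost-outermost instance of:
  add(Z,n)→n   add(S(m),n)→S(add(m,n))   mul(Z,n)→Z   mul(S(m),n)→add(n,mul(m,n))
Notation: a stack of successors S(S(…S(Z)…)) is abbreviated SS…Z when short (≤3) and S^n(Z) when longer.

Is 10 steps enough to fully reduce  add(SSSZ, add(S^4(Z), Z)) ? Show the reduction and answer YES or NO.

Answer: YES — reaches normal form S^7(Z) in 9 ≤ 10 steps

Derivation:
  start: add(SSSZ, add(S^4(Z), Z))
  →1  S(add(SSZ, add(S^4(Z), Z)))
  →2  S(S(add(SZ, add(S^4(Z), Z))))
  →3  S(S(S(add(Z, add(S^4(Z), Z)))))
  →4  S(S(S(add(S^4(Z), Z))))
  →5  S(S(S(S(add(SSSZ, Z)))))
  →6  S(S(S(S(S(add(SSZ, Z))))))
  →7  S(S(S(S(S(S(add(SZ, Z)))))))
  →8  S(S(S(S(S(S(S(add(Z, Z))))))))
  →9  S^7(Z)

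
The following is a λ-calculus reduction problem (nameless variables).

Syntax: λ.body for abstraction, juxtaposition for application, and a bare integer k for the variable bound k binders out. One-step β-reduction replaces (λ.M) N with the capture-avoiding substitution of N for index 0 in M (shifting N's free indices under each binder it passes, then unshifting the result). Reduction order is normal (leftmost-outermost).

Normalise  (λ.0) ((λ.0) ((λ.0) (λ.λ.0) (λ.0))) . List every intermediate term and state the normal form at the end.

  start: (λ.0) ((λ.0) ((λ.0) (λ.λ.0) (λ.0)))
  [1] (λ.0) ((λ.0) (λ.λ.0) (λ.0))
  [2] (λ.0) (λ.λ.0) (λ.0)
  [3] (λ.λ.0) (λ.0)
  [4] λ.0

Answer: normal form = λ.0  (in 4 steps)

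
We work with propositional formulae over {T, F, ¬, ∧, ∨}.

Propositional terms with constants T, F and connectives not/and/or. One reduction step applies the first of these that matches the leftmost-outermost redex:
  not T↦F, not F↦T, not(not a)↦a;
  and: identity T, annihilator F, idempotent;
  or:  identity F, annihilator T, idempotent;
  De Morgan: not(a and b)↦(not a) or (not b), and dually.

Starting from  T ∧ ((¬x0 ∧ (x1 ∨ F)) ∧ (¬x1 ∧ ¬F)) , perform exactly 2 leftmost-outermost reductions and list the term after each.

  start: T ∧ ((¬x0 ∧ (x1 ∨ F)) ∧ (¬x1 ∧ ¬F))
  →1  (¬x0 ∧ (x1 ∨ F)) ∧ (¬x1 ∧ ¬F)
  →2  (¬x0 ∧ x1) ∧ (¬x1 ∧ ¬F)

Answer: after 2 steps: (¬x0 ∧ x1) ∧ (¬x1 ∧ ¬F)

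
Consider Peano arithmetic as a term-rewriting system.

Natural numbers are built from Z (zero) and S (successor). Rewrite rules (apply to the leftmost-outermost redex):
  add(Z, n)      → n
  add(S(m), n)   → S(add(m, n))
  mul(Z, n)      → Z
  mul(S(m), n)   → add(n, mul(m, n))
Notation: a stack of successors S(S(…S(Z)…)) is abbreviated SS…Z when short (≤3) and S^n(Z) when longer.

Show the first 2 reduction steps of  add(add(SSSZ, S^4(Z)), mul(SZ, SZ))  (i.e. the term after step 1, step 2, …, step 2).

Answer: after 2 steps: S(add(add(SSZ, S^4(Z)), mul(SZ, SZ)))

Derivation:
  start: add(add(SSSZ, S^4(Z)), mul(SZ, SZ))
  →1  add(S(add(SSZ, S^4(Z))), mul(SZ, SZ))
  →2  S(add(add(SSZ, S^4(Z)), mul(SZ, SZ)))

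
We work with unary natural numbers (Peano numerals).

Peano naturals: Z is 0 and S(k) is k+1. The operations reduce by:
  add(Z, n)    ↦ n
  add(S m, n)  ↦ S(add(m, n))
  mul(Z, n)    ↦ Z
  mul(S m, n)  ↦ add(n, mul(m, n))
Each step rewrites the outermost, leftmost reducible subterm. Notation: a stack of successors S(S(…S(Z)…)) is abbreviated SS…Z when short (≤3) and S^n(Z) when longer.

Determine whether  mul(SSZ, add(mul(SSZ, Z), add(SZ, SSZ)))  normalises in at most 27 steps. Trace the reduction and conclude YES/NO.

  start: mul(SSZ, add(mul(SSZ, Z), add(SZ, SSZ)))
  →1  add(add(mul(SSZ, Z), add(SZ, SSZ)), mul(SZ, add(mul(SSZ, Z), add(SZ, SSZ))))
  →2  add(add(add(Z, mul(SZ, Z)), add(SZ, SSZ)), mul(SZ, add(mul(SSZ, Z), add(SZ, SSZ))))
  →3  add(add(mul(SZ, Z), add(SZ, SSZ)), mul(SZ, add(mul(SSZ, Z), add(SZ, SSZ))))
  →4  add(add(add(Z, mul(Z, Z)), add(SZ, SSZ)), mul(SZ, add(mul(SSZ, Z), add(SZ, SSZ))))
  →5  add(add(mul(Z, Z), add(SZ, SSZ)), mul(SZ, add(mul(SSZ, Z), add(SZ, SSZ))))
  →6  add(add(Z, add(SZ, SSZ)), mul(SZ, add(mul(SSZ, Z), add(SZ, SSZ))))
  →7  add(add(SZ, SSZ), mul(SZ, add(mul(SSZ, Z), add(SZ, SSZ))))
  →8  add(S(add(Z, SSZ)), mul(SZ, add(mul(SSZ, Z), add(SZ, SSZ))))
  →9  S(add(add(Z, SSZ), mul(SZ, add(mul(SSZ, Z), add(SZ, SSZ)))))
  →10  S(add(SSZ, mul(SZ, add(mul(SSZ, Z), add(SZ, SSZ)))))
  →11  S(S(add(SZ, mul(SZ, add(mul(SSZ, Z), add(SZ, SSZ))))))
  →12  S(S(S(add(Z, mul(SZ, add(mul(SSZ, Z), add(SZ, SSZ)))))))
  →13  S(S(S(mul(SZ, add(mul(SSZ, Z), add(SZ, SSZ))))))
  →14  S(S(S(add(add(mul(SSZ, Z), add(SZ, SSZ)), mul(Z, add(mul(SSZ, Z), add(SZ, SSZ)))))))
  →15  S(S(S(add(add(add(Z, mul(SZ, Z)), add(SZ, SSZ)), mul(Z, add(mul(SSZ, Z), add(SZ, SSZ)))))))
  →16  S(S(S(add(add(mul(SZ, Z), add(SZ, SSZ)), mul(Z, add(mul(SSZ, Z), add(SZ, SSZ)))))))
  →17  S(S(S(add(add(add(Z, mul(Z, Z)), add(SZ, SSZ)), mul(Z, add(mul(SSZ, Z), add(SZ, SSZ)))))))
  →18  S(S(S(add(add(mul(Z, Z), add(SZ, SSZ)), mul(Z, add(mul(SSZ, Z), add(SZ, SSZ)))))))
  →19  S(S(S(add(add(Z, add(SZ, SSZ)), mul(Z, add(mul(SSZ, Z), add(SZ, SSZ)))))))
  →20  S(S(S(add(add(SZ, SSZ), mul(Z, add(mul(SSZ, Z), add(SZ, SSZ)))))))
  →21  S(S(S(add(S(add(Z, SSZ)), mul(Z, add(mul(SSZ, Z), add(SZ, SSZ)))))))
  →22  S(S(S(S(add(add(Z, SSZ), mul(Z, add(mul(SSZ, Z), add(SZ, SSZ))))))))
  →23  S(S(S(S(add(SSZ, mul(Z, add(mul(SSZ, Z), add(SZ, SSZ))))))))
  →24  S(S(S(S(S(add(SZ, mul(Z, add(mul(SSZ, Z), add(SZ, SSZ)))))))))
  →25  S(S(S(S(S(S(add(Z, mul(Z, add(mul(SSZ, Z), add(SZ, SSZ))))))))))
  →26  S(S(S(S(S(S(mul(Z, add(mul(SSZ, Z), add(SZ, SSZ)))))))))
  →27  S^6(Z)

Answer: YES — reaches normal form S^6(Z) in 27 ≤ 27 steps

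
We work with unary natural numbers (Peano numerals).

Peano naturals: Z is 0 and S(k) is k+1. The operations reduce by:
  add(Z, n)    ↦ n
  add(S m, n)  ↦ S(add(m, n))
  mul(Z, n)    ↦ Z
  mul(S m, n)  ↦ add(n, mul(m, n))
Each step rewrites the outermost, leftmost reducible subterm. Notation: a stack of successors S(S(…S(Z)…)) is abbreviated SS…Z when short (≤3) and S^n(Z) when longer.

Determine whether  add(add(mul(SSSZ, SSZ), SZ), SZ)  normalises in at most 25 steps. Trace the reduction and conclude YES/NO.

  start: add(add(mul(SSSZ, SSZ), SZ), SZ)
  [1] add(add(add(SSZ, mul(SSZ, SSZ)), SZ), SZ)
  [2] add(add(S(add(SZ, mul(SSZ, SSZ))), SZ), SZ)
  [3] add(S(add(add(SZ, mul(SSZ, SSZ)), SZ)), SZ)
  [4] S(add(add(add(SZ, mul(SSZ, SSZ)), SZ), SZ))
  [5] S(add(add(S(add(Z, mul(SSZ, SSZ))), SZ), SZ))
  [6] S(add(S(add(add(Z, mul(SSZ, SSZ)), SZ)), SZ))
  [7] S(S(add(add(add(Z, mul(SSZ, SSZ)), SZ), SZ)))
  [8] S(S(add(add(mul(SSZ, SSZ), SZ), SZ)))
  [9] S(S(add(add(add(SSZ, mul(SZ, SSZ)), SZ), SZ)))
  [10] S(S(add(add(S(add(SZ, mul(SZ, SSZ))), SZ), SZ)))
  [11] S(S(add(S(add(add(SZ, mul(SZ, SSZ)), SZ)), SZ)))
  [12] S(S(S(add(add(add(SZ, mul(SZ, SSZ)), SZ), SZ))))
  [13] S(S(S(add(add(S(add(Z, mul(SZ, SSZ))), SZ), SZ))))
  [14] S(S(S(add(S(add(add(Z, mul(SZ, SSZ)), SZ)), SZ))))
  [15] S(S(S(S(add(add(add(Z, mul(SZ, SSZ)), SZ), SZ)))))
  [16] S(S(S(S(add(add(mul(SZ, SSZ), SZ), SZ)))))
  [17] S(S(S(S(add(add(add(SSZ, mul(Z, SSZ)), SZ), SZ)))))
  [18] S(S(S(S(add(add(S(add(SZ, mul(Z, SSZ))), SZ), SZ)))))
  [19] S(S(S(S(add(S(add(add(SZ, mul(Z, SSZ)), SZ)), SZ)))))
  [20] S(S(S(S(S(add(add(add(SZ, mul(Z, SSZ)), SZ), SZ))))))
  [21] S(S(S(S(S(add(add(S(add(Z, mul(Z, SSZ))), SZ), SZ))))))
  [22] S(S(S(S(S(add(S(add(add(Z, mul(Z, SSZ)), SZ)), SZ))))))
  [23] S(S(S(S(S(S(add(add(add(Z, mul(Z, SSZ)), SZ), SZ)))))))
  [24] S(S(S(S(S(S(add(add(mul(Z, SSZ), SZ), SZ)))))))
  [25] S(S(S(S(S(S(add(add(Z, SZ), SZ)))))))

Answer: NO — after 25 steps the term is S(S(S(S(S(S(add(add(Z, SZ), SZ))))))), not yet normal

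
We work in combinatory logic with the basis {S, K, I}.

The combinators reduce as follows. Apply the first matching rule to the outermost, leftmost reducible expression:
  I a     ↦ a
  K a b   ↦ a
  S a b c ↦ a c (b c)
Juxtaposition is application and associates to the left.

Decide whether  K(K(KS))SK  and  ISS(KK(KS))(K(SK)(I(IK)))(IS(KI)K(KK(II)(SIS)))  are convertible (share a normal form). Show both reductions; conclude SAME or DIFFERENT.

Answer: DIFFERENT — A ⇓ KS, B ⇓ SK

Reduction:
Term A:
  start: K(K(KS))SK
  →1  K(KS)K
  →2  KS

Term B:
  start: ISS(KK(KS))(K(SK)(I(IK)))(IS(KI)K(KK(II)(SIS)))
  →1  SS(KK(KS))(K(SK)(I(IK)))(IS(KI)K(KK(II)(SIS)))
  →2  S(K(SK)(I(IK)))(KK(KS)(K(SK)(I(IK))))(IS(KI)K(KK(II)(SIS)))
  →3  K(SK)(I(IK))(IS(KI)K(KK(II)(SIS)))(KK(KS)(K(SK)(I(IK)))(IS(KI)K(KK(II)(SIS))))
  →4  SK(IS(KI)K(KK(II)(SIS)))(KK(KS)(K(SK)(I(IK)))(IS(KI)K(KK(II)(SIS))))
  →5  K(KK(KS)(K(SK)(I(IK)))(IS(KI)K(KK(II)(SIS))))(IS(KI)K(KK(II)(SIS))(KK(KS)(K(SK)(I(IK)))(IS(KI)K(KK(II)(SIS)))))
  →6  KK(KS)(K(SK)(I(IK)))(IS(KI)K(KK(II)(SIS)))
  →7  K(K(SK)(I(IK)))(IS(KI)K(KK(II)(SIS)))
  →8  K(SK)(I(IK))
  →9  SK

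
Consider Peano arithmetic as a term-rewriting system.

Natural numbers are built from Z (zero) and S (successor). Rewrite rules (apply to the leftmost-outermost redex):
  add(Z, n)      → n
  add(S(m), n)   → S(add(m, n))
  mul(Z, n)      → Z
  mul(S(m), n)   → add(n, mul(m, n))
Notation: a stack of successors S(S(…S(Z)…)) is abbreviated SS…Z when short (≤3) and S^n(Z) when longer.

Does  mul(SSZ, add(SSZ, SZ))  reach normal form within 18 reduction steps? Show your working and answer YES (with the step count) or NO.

  start: mul(SSZ, add(SSZ, SZ))
  step 1: add(add(SSZ, SZ), mul(SZ, add(SSZ, SZ)))
  step 2: add(S(add(SZ, SZ)), mul(SZ, add(SSZ, SZ)))
  step 3: S(add(add(SZ, SZ), mul(SZ, add(SSZ, SZ))))
  step 4: S(add(S(add(Z, SZ)), mul(SZ, add(SSZ, SZ))))
  step 5: S(S(add(add(Z, SZ), mul(SZ, add(SSZ, SZ)))))
  step 6: S(S(add(SZ, mul(SZ, add(SSZ, SZ)))))
  step 7: S(S(S(add(Z, mul(SZ, add(SSZ, SZ))))))
  step 8: S(S(S(mul(SZ, add(SSZ, SZ)))))
  step 9: S(S(S(add(add(SSZ, SZ), mul(Z, add(SSZ, SZ))))))
  step 10: S(S(S(add(S(add(SZ, SZ)), mul(Z, add(SSZ, SZ))))))
  step 11: S(S(S(S(add(add(SZ, SZ), mul(Z, add(SSZ, SZ)))))))
  step 12: S(S(S(S(add(S(add(Z, SZ)), mul(Z, add(SSZ, SZ)))))))
  step 13: S(S(S(S(S(add(add(Z, SZ), mul(Z, add(SSZ, SZ))))))))
  step 14: S(S(S(S(S(add(SZ, mul(Z, add(SSZ, SZ))))))))
  step 15: S(S(S(S(S(S(add(Z, mul(Z, add(SSZ, SZ)))))))))
  step 16: S(S(S(S(S(S(mul(Z, add(SSZ, SZ))))))))
  step 17: S^6(Z)

Answer: YES — reaches normal form S^6(Z) in 17 ≤ 18 steps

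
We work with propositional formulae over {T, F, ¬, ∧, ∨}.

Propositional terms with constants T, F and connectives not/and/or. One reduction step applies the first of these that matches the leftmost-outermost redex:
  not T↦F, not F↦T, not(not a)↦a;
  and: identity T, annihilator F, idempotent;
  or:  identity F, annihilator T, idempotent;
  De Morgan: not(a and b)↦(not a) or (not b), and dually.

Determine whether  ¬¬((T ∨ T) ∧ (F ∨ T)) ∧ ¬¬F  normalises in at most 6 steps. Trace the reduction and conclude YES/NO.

Answer: YES — reaches normal form F in 6 ≤ 6 steps

Derivation:
  start: ¬¬((T ∨ T) ∧ (F ∨ T)) ∧ ¬¬F
  →1  ((T ∨ T) ∧ (F ∨ T)) ∧ ¬¬F
  →2  (T ∧ (F ∨ T)) ∧ ¬¬F
  →3  (F ∨ T) ∧ ¬¬F
  →4  T ∧ ¬¬F
  →5  ¬¬F
  →6  F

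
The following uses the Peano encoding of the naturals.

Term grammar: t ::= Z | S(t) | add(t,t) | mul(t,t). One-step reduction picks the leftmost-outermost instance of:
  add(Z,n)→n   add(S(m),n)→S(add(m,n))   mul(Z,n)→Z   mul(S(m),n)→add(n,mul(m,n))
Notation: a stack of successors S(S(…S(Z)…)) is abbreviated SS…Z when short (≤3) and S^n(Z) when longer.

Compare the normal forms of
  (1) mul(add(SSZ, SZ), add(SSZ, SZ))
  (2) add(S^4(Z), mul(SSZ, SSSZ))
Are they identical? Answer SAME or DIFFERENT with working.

Term A:
  start: mul(add(SSZ, SZ), add(SSZ, SZ))
  →1  mul(S(add(SZ, SZ)), add(SSZ, SZ))
  →2  add(add(SSZ, SZ), mul(add(SZ, SZ), add(SSZ, SZ)))
  →3  add(S(add(SZ, SZ)), mul(add(SZ, SZ), add(SSZ, SZ)))
  →4  S(add(add(SZ, SZ), mul(add(SZ, SZ), add(SSZ, SZ))))
  →5  S(add(S(add(Z, SZ)), mul(add(SZ, SZ), add(SSZ, SZ))))
  →6  S(S(add(add(Z, SZ), mul(add(SZ, SZ), add(SSZ, SZ)))))
  →7  S(S(add(SZ, mul(add(SZ, SZ), add(SSZ, SZ)))))
  →8  S(S(S(add(Z, mul(add(SZ, SZ), add(SSZ, SZ))))))
  →9  S(S(S(mul(add(SZ, SZ), add(SSZ, SZ)))))
  →10  S(S(S(mul(S(add(Z, SZ)), add(SSZ, SZ)))))
  →11  S(S(S(add(add(SSZ, SZ), mul(add(Z, SZ), add(SSZ, SZ))))))
  →12  S(S(S(add(S(add(SZ, SZ)), mul(add(Z, SZ), add(SSZ, SZ))))))
  →13  S(S(S(S(add(add(SZ, SZ), mul(add(Z, SZ), add(SSZ, SZ)))))))
  →14  S(S(S(S(add(S(add(Z, SZ)), mul(add(Z, SZ), add(SSZ, SZ)))))))
  →15  S(S(S(S(S(add(add(Z, SZ), mul(add(Z, SZ), add(SSZ, SZ))))))))
  →16  S(S(S(S(S(add(SZ, mul(add(Z, SZ), add(SSZ, SZ))))))))
  →17  S(S(S(S(S(S(add(Z, mul(add(Z, SZ), add(SSZ, SZ)))))))))
  →18  S(S(S(S(S(S(mul(add(Z, SZ), add(SSZ, SZ))))))))
  →19  S(S(S(S(S(S(mul(SZ, add(SSZ, SZ))))))))
  →20  S(S(S(S(S(S(add(add(SSZ, SZ), mul(Z, add(SSZ, SZ)))))))))
  →21  S(S(S(S(S(S(add(S(add(SZ, SZ)), mul(Z, add(SSZ, SZ)))))))))
  →22  S(S(S(S(S(S(S(add(add(SZ, SZ), mul(Z, add(SSZ, SZ))))))))))
  →23  S(S(S(S(S(S(S(add(S(add(Z, SZ)), mul(Z, add(SSZ, SZ))))))))))
  →24  S(S(S(S(S(S(S(S(add(add(Z, SZ), mul(Z, add(SSZ, SZ)))))))))))
  →25  S(S(S(S(S(S(S(S(add(SZ, mul(Z, add(SSZ, SZ)))))))))))
  →26  S(S(S(S(S(S(S(S(S(add(Z, mul(Z, add(SSZ, SZ))))))))))))
  →27  S(S(S(S(S(S(S(S(S(mul(Z, add(SSZ, SZ)))))))))))
  →28  S^9(Z)

Term B:
  start: add(S^4(Z), mul(SSZ, SSSZ))
  →1  S(add(SSSZ, mul(SSZ, SSSZ)))
  →2  S(S(add(SSZ, mul(SSZ, SSSZ))))
  →3  S(S(S(add(SZ, mul(SSZ, SSSZ)))))
  →4  S(S(S(S(add(Z, mul(SSZ, SSSZ))))))
  →5  S(S(S(S(mul(SSZ, SSSZ)))))
  →6  S(S(S(S(add(SSSZ, mul(SZ, SSSZ))))))
  →7  S(S(S(S(S(add(SSZ, mul(SZ, SSSZ)))))))
  →8  S(S(S(S(S(S(add(SZ, mul(SZ, SSSZ))))))))
  →9  S(S(S(S(S(S(S(add(Z, mul(SZ, SSSZ)))))))))
  →10  S(S(S(S(S(S(S(mul(SZ, SSSZ))))))))
  →11  S(S(S(S(S(S(S(add(SSSZ, mul(Z, SSSZ)))))))))
  →12  S(S(S(S(S(S(S(S(add(SSZ, mul(Z, SSSZ))))))))))
  →13  S(S(S(S(S(S(S(S(S(add(SZ, mul(Z, SSSZ)))))))))))
  →14  S(S(S(S(S(S(S(S(S(S(add(Z, mul(Z, SSSZ))))))))))))
  →15  S(S(S(S(S(S(S(S(S(S(mul(Z, SSSZ)))))))))))
  →16  S^10(Z)

Answer: DIFFERENT — A ⇓ S^9(Z), B ⇓ S^10(Z)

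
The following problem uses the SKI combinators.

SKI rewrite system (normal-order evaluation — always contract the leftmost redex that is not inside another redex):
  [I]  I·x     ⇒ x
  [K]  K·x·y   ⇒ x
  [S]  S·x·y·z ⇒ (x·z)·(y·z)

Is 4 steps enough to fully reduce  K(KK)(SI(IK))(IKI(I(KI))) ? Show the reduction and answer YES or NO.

Answer: YES — reaches normal form K in 2 ≤ 4 steps

Working:
  start: K(KK)(SI(IK))(IKI(I(KI)))
  →1  KK(IKI(I(KI)))
  →2  K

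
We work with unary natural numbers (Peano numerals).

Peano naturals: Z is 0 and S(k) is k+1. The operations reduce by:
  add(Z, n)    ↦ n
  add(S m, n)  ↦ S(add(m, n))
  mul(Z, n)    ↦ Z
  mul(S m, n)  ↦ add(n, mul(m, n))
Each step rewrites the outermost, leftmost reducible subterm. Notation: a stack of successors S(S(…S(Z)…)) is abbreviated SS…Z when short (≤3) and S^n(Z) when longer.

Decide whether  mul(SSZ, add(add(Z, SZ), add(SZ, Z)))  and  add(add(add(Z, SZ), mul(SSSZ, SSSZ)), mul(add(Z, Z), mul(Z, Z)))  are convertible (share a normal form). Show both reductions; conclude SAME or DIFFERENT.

Answer: DIFFERENT — A ⇓ S^4(Z), B ⇓ S^10(Z)

Working:
Term A:
  start: mul(SSZ, add(add(Z, SZ), add(SZ, Z)))
  [1] add(add(add(Z, SZ), add(SZ, Z)), mul(SZ, add(add(Z, SZ), add(SZ, Z))))
  [2] add(add(SZ, add(SZ, Z)), mul(SZ, add(add(Z, SZ), add(SZ, Z))))
  [3] add(S(add(Z, add(SZ, Z))), mul(SZ, add(add(Z, SZ), add(SZ, Z))))
  [4] S(add(add(Z, add(SZ, Z)), mul(SZ, add(add(Z, SZ), add(SZ, Z)))))
  [5] S(add(add(SZ, Z), mul(SZ, add(add(Z, SZ), add(SZ, Z)))))
  [6] S(add(S(add(Z, Z)), mul(SZ, add(add(Z, SZ), add(SZ, Z)))))
  [7] S(S(add(add(Z, Z), mul(SZ, add(add(Z, SZ), add(SZ, Z))))))
  [8] S(S(add(Z, mul(SZ, add(add(Z, SZ), add(SZ, Z))))))
  [9] S(S(mul(SZ, add(add(Z, SZ), add(SZ, Z)))))
  [10] S(S(add(add(add(Z, SZ), add(SZ, Z)), mul(Z, add(add(Z, SZ), add(SZ, Z))))))
  [11] S(S(add(add(SZ, add(SZ, Z)), mul(Z, add(add(Z, SZ), add(SZ, Z))))))
  [12] S(S(add(S(add(Z, add(SZ, Z))), mul(Z, add(add(Z, SZ), add(SZ, Z))))))
  [13] S(S(S(add(add(Z, add(SZ, Z)), mul(Z, add(add(Z, SZ), add(SZ, Z)))))))
  [14] S(S(S(add(add(SZ, Z), mul(Z, add(add(Z, SZ), add(SZ, Z)))))))
  [15] S(S(S(add(S(add(Z, Z)), mul(Z, add(add(Z, SZ), add(SZ, Z)))))))
  [16] S(S(S(S(add(add(Z, Z), mul(Z, add(add(Z, SZ), add(SZ, Z))))))))
  [17] S(S(S(S(add(Z, mul(Z, add(add(Z, SZ), add(SZ, Z))))))))
  [18] S(S(S(S(mul(Z, add(add(Z, SZ), add(SZ, Z)))))))
  [19] S^4(Z)

Term B:
  start: add(add(add(Z, SZ), mul(SSSZ, SSSZ)), mul(add(Z, Z), mul(Z, Z)))
  [1] add(add(SZ, mul(SSSZ, SSSZ)), mul(add(Z, Z), mul(Z, Z)))
  [2] add(S(add(Z, mul(SSSZ, SSSZ))), mul(add(Z, Z), mul(Z, Z)))
  [3] S(add(add(Z, mul(SSSZ, SSSZ)), mul(add(Z, Z), mul(Z, Z))))
  [4] S(add(mul(SSSZ, SSSZ), mul(add(Z, Z), mul(Z, Z))))
  [5] S(add(add(SSSZ, mul(SSZ, SSSZ)), mul(add(Z, Z), mul(Z, Z))))
  [6] S(add(S(add(SSZ, mul(SSZ, SSSZ))), mul(add(Z, Z), mul(Z, Z))))
  [7] S(S(add(add(SSZ, mul(SSZ, SSSZ)), mul(add(Z, Z), mul(Z, Z)))))
  [8] S(S(add(S(add(SZ, mul(SSZ, SSSZ))), mul(add(Z, Z), mul(Z, Z)))))
  [9] S(S(S(add(add(SZ, mul(SSZ, SSSZ)), mul(add(Z, Z), mul(Z, Z))))))
  [10] S(S(S(add(S(add(Z, mul(SSZ, SSSZ))), mul(add(Z, Z), mul(Z, Z))))))
  [11] S(S(S(S(add(add(Z, mul(SSZ, SSSZ)), mul(add(Z, Z), mul(Z, Z)))))))
  [12] S(S(S(S(add(mul(SSZ, SSSZ), mul(add(Z, Z), mul(Z, Z)))))))
  [13] S(S(S(S(add(add(SSSZ, mul(SZ, SSSZ)), mul(add(Z, Z), mul(Z, Z)))))))
  [14] S(S(S(S(add(S(add(SSZ, mul(SZ, SSSZ))), mul(add(Z, Z), mul(Z, Z)))))))
  [15] S(S(S(S(S(add(add(SSZ, mul(SZ, SSSZ)), mul(add(Z, Z), mul(Z, Z))))))))
  [16] S(S(S(S(S(add(S(add(SZ, mul(SZ, SSSZ))), mul(add(Z, Z), mul(Z, Z))))))))
  [17] S(S(S(S(S(S(add(add(SZ, mul(SZ, SSSZ)), mul(add(Z, Z), mul(Z, Z)))))))))
  [18] S(S(S(S(S(S(add(S(add(Z, mul(SZ, SSSZ))), mul(add(Z, Z), mul(Z, Z)))))))))
  [19] S(S(S(S(S(S(S(add(add(Z, mul(SZ, SSSZ)), mul(add(Z, Z), mul(Z, Z))))))))))
  [20] S(S(S(S(S(S(S(add(mul(SZ, SSSZ), mul(add(Z, Z), mul(Z, Z))))))))))
  [21] S(S(S(S(S(S(S(add(add(SSSZ, mul(Z, SSSZ)), mul(add(Z, Z), mul(Z, Z))))))))))
  [22] S(S(S(S(S(S(S(add(S(add(SSZ, mul(Z, SSSZ))), mul(add(Z, Z), mul(Z, Z))))))))))
  [23] S(S(S(S(S(S(S(S(add(add(SSZ, mul(Z, SSSZ)), mul(add(Z, Z), mul(Z, Z)))))))))))
  [24] S(S(S(S(S(S(S(S(add(S(add(SZ, mul(Z, SSSZ))), mul(add(Z, Z), mul(Z, Z)))))))))))
  [25] S(S(S(S(S(S(S(S(S(add(add(SZ, mul(Z, SSSZ)), mul(add(Z, Z), mul(Z, Z))))))))))))
  [26] S(S(S(S(S(S(S(S(S(add(S(add(Z, mul(Z, SSSZ))), mul(add(Z, Z), mul(Z, Z))))))))))))
  [27] S(S(S(S(S(S(S(S(S(S(add(add(Z, mul(Z, SSSZ)), mul(add(Z, Z), mul(Z, Z)))))))))))))
  [28] S(S(S(S(S(S(S(S(S(S(add(mul(Z, SSSZ), mul(add(Z, Z), mul(Z, Z)))))))))))))
  [29] S(S(S(S(S(S(S(S(S(S(add(Z, mul(add(Z, Z), mul(Z, Z)))))))))))))
  [30] S(S(S(S(S(S(S(S(S(S(mul(add(Z, Z), mul(Z, Z))))))))))))
  [31] S(S(S(S(S(S(S(S(S(S(mul(Z, mul(Z, Z))))))))))))
  [32] S^10(Z)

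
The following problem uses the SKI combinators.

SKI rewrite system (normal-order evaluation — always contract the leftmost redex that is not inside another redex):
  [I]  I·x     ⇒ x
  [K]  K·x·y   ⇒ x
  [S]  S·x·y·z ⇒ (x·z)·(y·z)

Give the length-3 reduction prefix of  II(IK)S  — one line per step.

  start: II(IK)S
  [1] I(IK)S
  [2] IKS
  [3] KS

Answer: after 3 steps: KS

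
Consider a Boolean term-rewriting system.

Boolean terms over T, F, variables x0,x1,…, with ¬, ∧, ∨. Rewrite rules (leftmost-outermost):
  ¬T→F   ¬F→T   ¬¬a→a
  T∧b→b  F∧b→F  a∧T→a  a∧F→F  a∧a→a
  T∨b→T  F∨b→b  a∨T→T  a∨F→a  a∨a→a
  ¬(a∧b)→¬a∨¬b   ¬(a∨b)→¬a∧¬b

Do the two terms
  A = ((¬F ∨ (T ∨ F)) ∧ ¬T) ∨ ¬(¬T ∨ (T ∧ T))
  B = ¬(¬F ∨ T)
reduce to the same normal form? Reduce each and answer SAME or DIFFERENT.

Term A:
  start: ((¬F ∨ (T ∨ F)) ∧ ¬T) ∨ ¬(¬T ∨ (T ∧ T))
  [1] ((T ∨ (T ∨ F)) ∧ ¬T) ∨ ¬(¬T ∨ (T ∧ T))
  [2] (T ∧ ¬T) ∨ ¬(¬T ∨ (T ∧ T))
  [3] ¬T ∨ ¬(¬T ∨ (T ∧ T))
  [4] F ∨ ¬(¬T ∨ (T ∧ T))
  [5] ¬(¬T ∨ (T ∧ T))
  [6] ¬¬T ∧ ¬(T ∧ T)
  [7] T ∧ ¬(T ∧ T)
  [8] ¬(T ∧ T)
  [9] ¬T ∨ ¬T
  [10] ¬T
  [11] F

Term B:
  start: ¬(¬F ∨ T)
  [1] ¬¬F ∧ ¬T
  [2] F ∧ ¬T
  [3] F

Answer: SAME — A ⇓ F, B ⇓ F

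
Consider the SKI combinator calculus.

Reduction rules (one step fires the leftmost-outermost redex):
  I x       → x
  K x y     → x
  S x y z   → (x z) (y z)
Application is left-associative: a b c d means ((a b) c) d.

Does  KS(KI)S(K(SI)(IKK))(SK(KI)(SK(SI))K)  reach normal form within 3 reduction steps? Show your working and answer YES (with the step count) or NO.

  start: KS(KI)S(K(SI)(IKK))(SK(KI)(SK(SI))K)
  [1] SS(K(SI)(IKK))(SK(KI)(SK(SI))K)
  [2] S(SK(KI)(SK(SI))K)(K(SI)(IKK)(SK(KI)(SK(SI))K))
  [3] S(K(SK(SI))(KI(SK(SI)))K)(K(SI)(IKK)(SK(KI)(SK(SI))K))

Answer: NO — after 3 steps the term is S(K(SK(SI))(KI(SK(SI)))K)(K(SI)(IKK)(SK(KI)(SK(SI))K)), not yet normal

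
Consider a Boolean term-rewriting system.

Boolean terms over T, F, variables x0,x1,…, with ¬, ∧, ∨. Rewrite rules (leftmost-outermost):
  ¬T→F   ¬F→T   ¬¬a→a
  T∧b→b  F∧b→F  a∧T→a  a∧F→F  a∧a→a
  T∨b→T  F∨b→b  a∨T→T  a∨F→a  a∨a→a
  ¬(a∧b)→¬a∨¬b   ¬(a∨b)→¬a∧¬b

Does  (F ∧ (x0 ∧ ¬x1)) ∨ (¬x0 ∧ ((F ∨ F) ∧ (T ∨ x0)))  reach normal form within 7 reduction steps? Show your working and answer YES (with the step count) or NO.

Answer: YES — reaches normal form F in 5 ≤ 7 steps

Working:
  start: (F ∧ (x0 ∧ ¬x1)) ∨ (¬x0 ∧ ((F ∨ F) ∧ (T ∨ x0)))
  step 1: F ∨ (¬x0 ∧ ((F ∨ F) ∧ (T ∨ x0)))
  step 2: ¬x0 ∧ ((F ∨ F) ∧ (T ∨ x0))
  step 3: ¬x0 ∧ (F ∧ (T ∨ x0))
  step 4: ¬x0 ∧ F
  step 5: F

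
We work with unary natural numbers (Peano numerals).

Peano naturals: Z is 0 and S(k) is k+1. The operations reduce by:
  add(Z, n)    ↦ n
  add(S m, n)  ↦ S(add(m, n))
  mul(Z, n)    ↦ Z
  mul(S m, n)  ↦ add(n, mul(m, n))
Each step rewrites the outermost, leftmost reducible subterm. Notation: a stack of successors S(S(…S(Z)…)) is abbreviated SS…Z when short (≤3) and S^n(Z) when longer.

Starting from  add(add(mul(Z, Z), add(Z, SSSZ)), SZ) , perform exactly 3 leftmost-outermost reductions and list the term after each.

Answer: after 3 steps: add(SSSZ, SZ)

Derivation:
  start: add(add(mul(Z, Z), add(Z, SSSZ)), SZ)
  [1] add(add(Z, add(Z, SSSZ)), SZ)
  [2] add(add(Z, SSSZ), SZ)
  [3] add(SSSZ, SZ)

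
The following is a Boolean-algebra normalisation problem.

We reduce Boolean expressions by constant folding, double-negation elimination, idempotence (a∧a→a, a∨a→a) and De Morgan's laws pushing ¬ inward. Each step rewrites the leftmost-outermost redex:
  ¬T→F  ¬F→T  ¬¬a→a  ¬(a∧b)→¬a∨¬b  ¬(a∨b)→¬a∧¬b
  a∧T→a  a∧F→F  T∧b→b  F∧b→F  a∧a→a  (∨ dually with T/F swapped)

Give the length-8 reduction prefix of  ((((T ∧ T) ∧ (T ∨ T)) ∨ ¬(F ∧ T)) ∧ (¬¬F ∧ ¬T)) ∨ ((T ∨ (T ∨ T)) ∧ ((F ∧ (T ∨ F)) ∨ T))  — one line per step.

Answer: after 8 steps: (T ∨ (T ∨ T)) ∧ ((F ∧ (T ∨ F)) ∨ T)

Derivation:
  start: ((((T ∧ T) ∧ (T ∨ T)) ∨ ¬(F ∧ T)) ∧ (¬¬F ∧ ¬T)) ∨ ((T ∨ (T ∨ T)) ∧ ((F ∧ (T ∨ F)) ∨ T))
  →1  (((T ∧ (T ∨ T)) ∨ ¬(F ∧ T)) ∧ (¬¬F ∧ ¬T)) ∨ ((T ∨ (T ∨ T)) ∧ ((F ∧ (T ∨ F)) ∨ T))
  →2  (((T ∨ T) ∨ ¬(F ∧ T)) ∧ (¬¬F ∧ ¬T)) ∨ ((T ∨ (T ∨ T)) ∧ ((F ∧ (T ∨ F)) ∨ T))
  →3  ((T ∨ ¬(F ∧ T)) ∧ (¬¬F ∧ ¬T)) ∨ ((T ∨ (T ∨ T)) ∧ ((F ∧ (T ∨ F)) ∨ T))
  →4  (T ∧ (¬¬F ∧ ¬T)) ∨ ((T ∨ (T ∨ T)) ∧ ((F ∧ (T ∨ F)) ∨ T))
  →5  (¬¬F ∧ ¬T) ∨ ((T ∨ (T ∨ T)) ∧ ((F ∧ (T ∨ F)) ∨ T))
  →6  (F ∧ ¬T) ∨ ((T ∨ (T ∨ T)) ∧ ((F ∧ (T ∨ F)) ∨ T))
  →7  F ∨ ((T ∨ (T ∨ T)) ∧ ((F ∧ (T ∨ F)) ∨ T))
  →8  (T ∨ (T ∨ T)) ∧ ((F ∧ (T ∨ F)) ∨ T)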